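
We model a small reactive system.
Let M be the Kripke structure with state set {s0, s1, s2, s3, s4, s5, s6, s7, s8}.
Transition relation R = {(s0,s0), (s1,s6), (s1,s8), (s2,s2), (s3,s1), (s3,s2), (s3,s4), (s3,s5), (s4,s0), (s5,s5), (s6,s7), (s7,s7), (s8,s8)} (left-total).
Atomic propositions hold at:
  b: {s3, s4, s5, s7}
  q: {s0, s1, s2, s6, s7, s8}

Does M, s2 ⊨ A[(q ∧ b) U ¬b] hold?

Yes

Sat(q ∧ b) = {s7}
Sat(¬b) = {s0, s1, s2, s6, s8}
A[(q ∧ b) U ¬b]: least fixpoint, start Z0 = Sat(¬b) = {s0, s1, s2, s6, s8}, add states in Sat(q ∧ b) with every successor in Z. Already a fixed point.
Sat(A[(q ∧ b) U ¬b]) = {s0, s1, s2, s6, s8}
s2 ∈ Sat(A[(q ∧ b) U ¬b]) = {s0, s1, s2, s6, s8}, so the formula holds at s2.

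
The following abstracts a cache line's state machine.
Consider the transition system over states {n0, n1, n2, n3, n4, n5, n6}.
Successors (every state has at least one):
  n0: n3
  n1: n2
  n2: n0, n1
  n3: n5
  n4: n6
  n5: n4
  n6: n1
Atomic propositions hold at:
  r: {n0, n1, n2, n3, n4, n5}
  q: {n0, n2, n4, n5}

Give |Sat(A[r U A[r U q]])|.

6

A[r U q]: least fixpoint, start Z0 = Sat(q) = {n0, n2, n4, n5}, add states in Sat(r) with every successor in Z. Z1 = {n0, n1, n2, n3, n4, n5}; fixed.
Sat(A[r U q]) = {n0, n1, n2, n3, n4, n5}
A[r U A[r U q]]: least fixpoint, start Z0 = Sat(A[r U q]) = {n0, n1, n2, n3, n4, n5}, add states in Sat(r) with every successor in Z. Already a fixed point.
Sat(A[r U A[r U q]]) = {n0, n1, n2, n3, n4, n5}
|Sat(A[r U A[r U q]])| = |{n0, n1, n2, n3, n4, n5}| = 6.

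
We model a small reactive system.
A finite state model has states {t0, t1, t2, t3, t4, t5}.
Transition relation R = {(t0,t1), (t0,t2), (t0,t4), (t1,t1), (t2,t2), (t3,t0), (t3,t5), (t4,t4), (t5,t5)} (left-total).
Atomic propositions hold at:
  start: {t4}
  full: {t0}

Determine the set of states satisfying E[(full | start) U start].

Sat(full | start) = {t0, t4}
E[(full | start) U start]: least fixpoint, start Z0 = Sat(start) = {t4}, add states in Sat(full | start) with some successor in Z. Z1 = {t0, t4}; fixed.
Sat(E[(full | start) U start]) = {t0, t4}

{t0, t4}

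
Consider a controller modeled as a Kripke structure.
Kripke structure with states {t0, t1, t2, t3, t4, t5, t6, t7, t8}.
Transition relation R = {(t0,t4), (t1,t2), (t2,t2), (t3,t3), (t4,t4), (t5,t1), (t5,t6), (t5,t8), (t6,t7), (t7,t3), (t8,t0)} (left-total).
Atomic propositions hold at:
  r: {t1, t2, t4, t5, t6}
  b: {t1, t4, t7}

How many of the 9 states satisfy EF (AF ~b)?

Sat(~b) = {t0, t2, t3, t5, t6, t8}
AF ~b: least fixpoint, start Z0 = {t0, t2, t3, t5, t6, t8}, add states with every successor in Z. Z1 = {t0, t1, t2, t3, t5, t6, t7, t8}; fixed.
Sat(AF ~b) = {t0, t1, t2, t3, t5, t6, t7, t8}
EF (AF ~b): least fixpoint, start Z0 = {t0, t1, t2, t3, t5, t6, t7, t8}, add states with some successor in Z. Already a fixed point.
Sat(EF (AF ~b)) = {t0, t1, t2, t3, t5, t6, t7, t8}
|Sat(EF (AF ~b))| = |{t0, t1, t2, t3, t5, t6, t7, t8}| = 8.

8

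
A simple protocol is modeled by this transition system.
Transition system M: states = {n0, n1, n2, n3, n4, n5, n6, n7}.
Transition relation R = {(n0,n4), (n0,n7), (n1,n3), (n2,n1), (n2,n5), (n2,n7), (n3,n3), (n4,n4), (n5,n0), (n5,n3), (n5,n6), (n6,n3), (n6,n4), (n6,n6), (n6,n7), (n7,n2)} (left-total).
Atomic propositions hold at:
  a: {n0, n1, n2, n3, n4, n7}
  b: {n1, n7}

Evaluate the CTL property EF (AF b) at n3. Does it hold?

No

AF b: least fixpoint, start Z0 = {n1, n7}, add states with every successor in Z. Already a fixed point.
Sat(AF b) = {n1, n7}
EF (AF b): least fixpoint, start Z0 = {n1, n7}, add states with some successor in Z. Z1 = {n0, n1, n2, n6, n7}; Z2 = {n0, n1, n2, n5, n6, n7}; fixed.
Sat(EF (AF b)) = {n0, n1, n2, n5, n6, n7}
n3 ∉ Sat(EF (AF b)) = {n0, n1, n2, n5, n6, n7}, so the formula does not hold at n3.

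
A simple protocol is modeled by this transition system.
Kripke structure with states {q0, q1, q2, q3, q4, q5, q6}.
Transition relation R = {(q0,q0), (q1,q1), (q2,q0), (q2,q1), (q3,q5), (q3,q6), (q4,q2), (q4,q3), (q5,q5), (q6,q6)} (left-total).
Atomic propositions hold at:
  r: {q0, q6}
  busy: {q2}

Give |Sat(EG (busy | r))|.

3

Sat(busy | r) = {q0, q2, q6}
EG (busy | r): greatest fixpoint, start Z0 = {q0, q2, q6}, keep only states in Sat with some successor in Z. Already a fixed point.
Sat(EG (busy | r)) = {q0, q2, q6}
|Sat(EG (busy | r))| = |{q0, q2, q6}| = 3.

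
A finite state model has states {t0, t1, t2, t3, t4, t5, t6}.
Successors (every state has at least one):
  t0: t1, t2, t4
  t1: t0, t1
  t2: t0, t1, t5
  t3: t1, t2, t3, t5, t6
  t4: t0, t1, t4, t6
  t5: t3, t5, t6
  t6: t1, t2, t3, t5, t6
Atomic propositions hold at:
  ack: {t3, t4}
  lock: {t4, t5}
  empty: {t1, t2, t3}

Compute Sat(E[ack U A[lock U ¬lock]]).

{t0, t1, t2, t3, t4, t6}

Sat(¬lock) = {t0, t1, t2, t3, t6}
A[lock U ¬lock]: least fixpoint, start Z0 = Sat(¬lock) = {t0, t1, t2, t3, t6}, add states in Sat(lock) with every successor in Z. Already a fixed point.
Sat(A[lock U ¬lock]) = {t0, t1, t2, t3, t6}
E[ack U A[lock U ¬lock]]: least fixpoint, start Z0 = Sat(A[lock U ¬lock]) = {t0, t1, t2, t3, t6}, add states in Sat(ack) with some successor in Z. Z1 = {t0, t1, t2, t3, t4, t6}; fixed.
Sat(E[ack U A[lock U ¬lock]]) = {t0, t1, t2, t3, t4, t6}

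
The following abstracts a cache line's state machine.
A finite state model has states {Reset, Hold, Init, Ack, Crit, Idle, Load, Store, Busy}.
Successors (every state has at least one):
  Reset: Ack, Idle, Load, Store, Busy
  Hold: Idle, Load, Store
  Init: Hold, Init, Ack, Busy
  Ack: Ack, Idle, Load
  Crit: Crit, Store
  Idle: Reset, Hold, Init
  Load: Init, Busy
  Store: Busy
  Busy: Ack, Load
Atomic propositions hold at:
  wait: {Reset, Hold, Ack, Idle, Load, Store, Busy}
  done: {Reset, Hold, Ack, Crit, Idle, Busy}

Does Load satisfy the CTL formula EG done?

No

EG done: greatest fixpoint, start Z0 = {Reset, Hold, Ack, Crit, Idle, Busy}, keep only states in Sat with some successor in Z. Already a fixed point.
Sat(EG done) = {Reset, Hold, Ack, Crit, Idle, Busy}
Load ∉ Sat(EG done) = {Reset, Hold, Ack, Crit, Idle, Busy}, so the formula does not hold at Load.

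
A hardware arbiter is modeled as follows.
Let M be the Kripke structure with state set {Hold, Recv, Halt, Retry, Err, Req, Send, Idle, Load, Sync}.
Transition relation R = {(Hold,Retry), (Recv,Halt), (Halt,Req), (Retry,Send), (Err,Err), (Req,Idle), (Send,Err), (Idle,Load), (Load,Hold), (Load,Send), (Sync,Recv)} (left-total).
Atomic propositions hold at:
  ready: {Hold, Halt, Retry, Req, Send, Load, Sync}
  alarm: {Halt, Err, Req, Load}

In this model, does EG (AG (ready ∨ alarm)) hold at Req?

No

Sat(ready ∨ alarm) = {Hold, Halt, Retry, Err, Req, Send, Load, Sync}
AG (ready ∨ alarm): greatest fixpoint, start Z0 = {Hold, Halt, Retry, Err, Req, Send, Load, Sync}, keep only states in Sat with every successor in Z. Z1 = {Hold, Halt, Retry, Err, Send, Load}; Z2 = {Hold, Retry, Err, Send, Load}; fixed.
Sat(AG (ready ∨ alarm)) = {Hold, Retry, Err, Send, Load}
EG (AG (ready ∨ alarm)): greatest fixpoint, start Z0 = {Hold, Retry, Err, Send, Load}, keep only states in Sat with some successor in Z. Already a fixed point.
Sat(EG (AG (ready ∨ alarm))) = {Hold, Retry, Err, Send, Load}
Req ∉ Sat(EG (AG (ready ∨ alarm))) = {Hold, Retry, Err, Send, Load}, so the formula does not hold at Req.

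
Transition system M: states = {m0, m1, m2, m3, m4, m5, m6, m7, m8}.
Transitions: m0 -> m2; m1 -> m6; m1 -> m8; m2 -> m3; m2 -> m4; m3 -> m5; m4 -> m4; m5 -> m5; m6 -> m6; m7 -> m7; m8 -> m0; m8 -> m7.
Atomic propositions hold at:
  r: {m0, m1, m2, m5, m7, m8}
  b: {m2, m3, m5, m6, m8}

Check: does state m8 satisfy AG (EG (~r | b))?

No

Sat(~r) = {m3, m4, m6}
Sat(~r | b) = {m2, m3, m4, m5, m6, m8}
EG (~r | b): greatest fixpoint, start Z0 = {m2, m3, m4, m5, m6, m8}, keep only states in Sat with some successor in Z. Z1 = {m2, m3, m4, m5, m6}; fixed.
Sat(EG (~r | b)) = {m2, m3, m4, m5, m6}
AG (EG (~r | b)): greatest fixpoint, start Z0 = {m2, m3, m4, m5, m6}, keep only states in Sat with every successor in Z. Already a fixed point.
Sat(AG (EG (~r | b))) = {m2, m3, m4, m5, m6}
m8 ∉ Sat(AG (EG (~r | b))) = {m2, m3, m4, m5, m6}, so the formula does not hold at m8.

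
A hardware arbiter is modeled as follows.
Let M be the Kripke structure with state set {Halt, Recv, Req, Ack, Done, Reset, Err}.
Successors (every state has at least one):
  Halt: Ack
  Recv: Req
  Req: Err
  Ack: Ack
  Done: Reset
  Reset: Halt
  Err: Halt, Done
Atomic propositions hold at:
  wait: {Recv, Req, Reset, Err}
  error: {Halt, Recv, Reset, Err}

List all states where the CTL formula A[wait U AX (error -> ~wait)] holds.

{Halt, Recv, Req, Ack, Reset, Err}

Sat(~wait) = {Halt, Ack, Done}
Sat(error -> ~wait) = {Halt, Req, Ack, Done}
Sat(AX (error -> ~wait)) = {s : every successor in {Halt, Req, Ack, Done}} = {Halt, Recv, Ack, Reset, Err}
A[wait U AX (error -> ~wait)]: least fixpoint, start Z0 = Sat(AX (error -> ~wait)) = {Halt, Recv, Ack, Reset, Err}, add states in Sat(wait) with every successor in Z. Z1 = {Halt, Recv, Req, Ack, Reset, Err}; fixed.
Sat(A[wait U AX (error -> ~wait)]) = {Halt, Recv, Req, Ack, Reset, Err}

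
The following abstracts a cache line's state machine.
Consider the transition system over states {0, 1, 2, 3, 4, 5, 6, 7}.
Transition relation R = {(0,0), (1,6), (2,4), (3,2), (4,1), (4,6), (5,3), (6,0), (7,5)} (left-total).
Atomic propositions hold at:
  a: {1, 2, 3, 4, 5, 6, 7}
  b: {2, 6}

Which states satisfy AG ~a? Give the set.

{0}

Sat(~a) = {0}
AG ~a: greatest fixpoint, start Z0 = {0}, keep only states in Sat with every successor in Z. Already a fixed point.
Sat(AG ~a) = {0}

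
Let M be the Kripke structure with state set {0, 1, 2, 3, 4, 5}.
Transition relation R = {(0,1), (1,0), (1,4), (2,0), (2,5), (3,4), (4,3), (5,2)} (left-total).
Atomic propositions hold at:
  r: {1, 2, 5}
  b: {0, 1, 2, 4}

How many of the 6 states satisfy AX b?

Sat(AX b) = {s : every successor in {0, 1, 2, 4}} = {0, 1, 3, 5}
|Sat(AX b)| = |{0, 1, 3, 5}| = 4.

4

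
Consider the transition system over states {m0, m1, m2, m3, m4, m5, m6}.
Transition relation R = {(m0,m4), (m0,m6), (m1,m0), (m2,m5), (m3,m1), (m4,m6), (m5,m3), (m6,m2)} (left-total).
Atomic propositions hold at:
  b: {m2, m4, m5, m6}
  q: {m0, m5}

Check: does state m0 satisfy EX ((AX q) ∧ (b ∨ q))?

Sat(AX q) = {s : every successor in {m0, m5}} = {m1, m2}
Sat(b ∨ q) = {m0, m2, m4, m5, m6}
Sat((AX q) ∧ (b ∨ q)) = {m2}
Sat(EX ((AX q) ∧ (b ∨ q))) = {s : some successor in {m2}} = {m6}
m0 ∉ Sat(EX ((AX q) ∧ (b ∨ q))) = {m6}, so the formula does not hold at m0.

No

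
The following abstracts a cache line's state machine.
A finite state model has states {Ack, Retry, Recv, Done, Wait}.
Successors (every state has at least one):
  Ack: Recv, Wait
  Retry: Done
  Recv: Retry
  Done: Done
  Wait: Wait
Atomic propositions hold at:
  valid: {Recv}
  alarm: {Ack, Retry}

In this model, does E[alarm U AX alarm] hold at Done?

Sat(AX alarm) = {s : every successor in {Ack, Retry}} = {Recv}
E[alarm U AX alarm]: least fixpoint, start Z0 = Sat(AX alarm) = {Recv}, add states in Sat(alarm) with some successor in Z. Z1 = {Ack, Recv}; fixed.
Sat(E[alarm U AX alarm]) = {Ack, Recv}
Done ∉ Sat(E[alarm U AX alarm]) = {Ack, Recv}, so the formula does not hold at Done.

No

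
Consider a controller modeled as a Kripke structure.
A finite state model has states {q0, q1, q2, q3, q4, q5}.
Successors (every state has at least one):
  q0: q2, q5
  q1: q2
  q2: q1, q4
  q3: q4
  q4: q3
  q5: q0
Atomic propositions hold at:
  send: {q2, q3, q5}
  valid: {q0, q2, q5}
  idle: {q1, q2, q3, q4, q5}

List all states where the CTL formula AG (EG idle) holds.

EG idle: greatest fixpoint, start Z0 = {q1, q2, q3, q4, q5}, keep only states in Sat with some successor in Z. Z1 = {q1, q2, q3, q4}; fixed.
Sat(EG idle) = {q1, q2, q3, q4}
AG (EG idle): greatest fixpoint, start Z0 = {q1, q2, q3, q4}, keep only states in Sat with every successor in Z. Already a fixed point.
Sat(AG (EG idle)) = {q1, q2, q3, q4}

{q1, q2, q3, q4}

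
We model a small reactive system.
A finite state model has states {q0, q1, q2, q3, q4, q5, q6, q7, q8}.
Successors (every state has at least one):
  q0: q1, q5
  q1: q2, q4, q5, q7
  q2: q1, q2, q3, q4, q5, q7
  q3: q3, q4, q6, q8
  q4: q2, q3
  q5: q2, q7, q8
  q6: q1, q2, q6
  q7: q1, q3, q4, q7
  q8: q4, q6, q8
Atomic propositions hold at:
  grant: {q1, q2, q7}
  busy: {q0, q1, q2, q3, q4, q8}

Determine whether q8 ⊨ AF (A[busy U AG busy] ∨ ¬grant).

AG busy: greatest fixpoint, start Z0 = {q0, q1, q2, q3, q4, q8}, keep only states in Sat with every successor in Z. Z1 = {q4}; Z2 = ∅; fixed.
Sat(AG busy) = ∅
A[busy U AG busy]: least fixpoint, start Z0 = Sat(AG busy) = ∅, add states in Sat(busy) with every successor in Z. Already a fixed point.
Sat(A[busy U AG busy]) = ∅
Sat(¬grant) = {q0, q3, q4, q5, q6, q8}
Sat(A[busy U AG busy] ∨ ¬grant) = {q0, q3, q4, q5, q6, q8}
AF (A[busy U AG busy] ∨ ¬grant): least fixpoint, start Z0 = {q0, q3, q4, q5, q6, q8}, add states with every successor in Z. Already a fixed point.
Sat(AF (A[busy U AG busy] ∨ ¬grant)) = {q0, q3, q4, q5, q6, q8}
q8 ∈ Sat(AF (A[busy U AG busy] ∨ ¬grant)) = {q0, q3, q4, q5, q6, q8}, so the formula holds at q8.

Yes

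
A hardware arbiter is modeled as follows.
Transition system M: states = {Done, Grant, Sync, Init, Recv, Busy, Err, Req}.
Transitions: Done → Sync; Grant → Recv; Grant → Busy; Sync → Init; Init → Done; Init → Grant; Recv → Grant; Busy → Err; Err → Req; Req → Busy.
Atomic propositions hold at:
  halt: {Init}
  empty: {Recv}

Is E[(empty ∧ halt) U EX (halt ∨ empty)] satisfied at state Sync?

Yes

Sat(empty ∧ halt) = ∅
Sat(halt ∨ empty) = {Init, Recv}
Sat(EX (halt ∨ empty)) = {s : some successor in {Init, Recv}} = {Grant, Sync}
E[(empty ∧ halt) U EX (halt ∨ empty)]: least fixpoint, start Z0 = Sat(EX (halt ∨ empty)) = {Grant, Sync}, add states in Sat(empty ∧ halt) with some successor in Z. Already a fixed point.
Sat(E[(empty ∧ halt) U EX (halt ∨ empty)]) = {Grant, Sync}
Sync ∈ Sat(E[(empty ∧ halt) U EX (halt ∨ empty)]) = {Grant, Sync}, so the formula holds at Sync.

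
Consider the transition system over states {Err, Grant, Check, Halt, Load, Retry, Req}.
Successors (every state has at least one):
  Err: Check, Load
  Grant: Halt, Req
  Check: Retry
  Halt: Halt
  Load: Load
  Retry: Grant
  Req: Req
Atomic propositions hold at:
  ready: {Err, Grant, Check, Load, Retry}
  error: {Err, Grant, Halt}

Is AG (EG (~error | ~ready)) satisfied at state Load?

Yes

Sat(~error) = {Check, Load, Retry, Req}
Sat(~ready) = {Halt, Req}
Sat(~error | ~ready) = {Check, Halt, Load, Retry, Req}
EG (~error | ~ready): greatest fixpoint, start Z0 = {Check, Halt, Load, Retry, Req}, keep only states in Sat with some successor in Z. Z1 = {Check, Halt, Load, Req}; Z2 = {Halt, Load, Req}; fixed.
Sat(EG (~error | ~ready)) = {Halt, Load, Req}
AG (EG (~error | ~ready)): greatest fixpoint, start Z0 = {Halt, Load, Req}, keep only states in Sat with every successor in Z. Already a fixed point.
Sat(AG (EG (~error | ~ready))) = {Halt, Load, Req}
Load ∈ Sat(AG (EG (~error | ~ready))) = {Halt, Load, Req}, so the formula holds at Load.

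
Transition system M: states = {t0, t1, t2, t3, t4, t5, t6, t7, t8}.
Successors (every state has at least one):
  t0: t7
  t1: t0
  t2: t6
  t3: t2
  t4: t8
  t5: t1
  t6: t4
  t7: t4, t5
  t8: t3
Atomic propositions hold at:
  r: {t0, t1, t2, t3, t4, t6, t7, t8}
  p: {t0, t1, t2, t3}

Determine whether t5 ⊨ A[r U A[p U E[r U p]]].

E[r U p]: least fixpoint, start Z0 = Sat(p) = {t0, t1, t2, t3}, add states in Sat(r) with some successor in Z. Z1 = {t0, t1, t2, t3, t8}; Z2 = {t0, t1, t2, t3, t4, t8}; Z3 = {t0, t1, t2, t3, t4, t6, t7, t8}; fixed.
Sat(E[r U p]) = {t0, t1, t2, t3, t4, t6, t7, t8}
A[p U E[r U p]]: least fixpoint, start Z0 = Sat(E[r U p]) = {t0, t1, t2, t3, t4, t6, t7, t8}, add states in Sat(p) with every successor in Z. Already a fixed point.
Sat(A[p U E[r U p]]) = {t0, t1, t2, t3, t4, t6, t7, t8}
A[r U A[p U E[r U p]]]: least fixpoint, start Z0 = Sat(A[p U E[r U p]]) = {t0, t1, t2, t3, t4, t6, t7, t8}, add states in Sat(r) with every successor in Z. Already a fixed point.
Sat(A[r U A[p U E[r U p]]]) = {t0, t1, t2, t3, t4, t6, t7, t8}
t5 ∉ Sat(A[r U A[p U E[r U p]]]) = {t0, t1, t2, t3, t4, t6, t7, t8}, so the formula does not hold at t5.

No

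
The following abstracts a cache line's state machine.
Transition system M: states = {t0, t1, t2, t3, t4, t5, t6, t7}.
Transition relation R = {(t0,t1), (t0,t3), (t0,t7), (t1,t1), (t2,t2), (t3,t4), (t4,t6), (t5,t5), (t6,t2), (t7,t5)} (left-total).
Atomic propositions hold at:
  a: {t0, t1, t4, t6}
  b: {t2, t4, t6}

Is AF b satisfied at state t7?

AF b: least fixpoint, start Z0 = {t2, t4, t6}, add states with every successor in Z. Z1 = {t2, t3, t4, t6}; fixed.
Sat(AF b) = {t2, t3, t4, t6}
t7 ∉ Sat(AF b) = {t2, t3, t4, t6}, so the formula does not hold at t7.

No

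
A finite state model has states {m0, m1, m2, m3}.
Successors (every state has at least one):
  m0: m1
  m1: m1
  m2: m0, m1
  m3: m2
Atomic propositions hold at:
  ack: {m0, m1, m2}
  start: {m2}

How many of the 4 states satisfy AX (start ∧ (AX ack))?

Sat(AX ack) = {s : every successor in {m0, m1, m2}} = {m0, m1, m2, m3}
Sat(start ∧ (AX ack)) = {m2}
Sat(AX (start ∧ (AX ack))) = {s : every successor in {m2}} = {m3}
|Sat(AX (start ∧ (AX ack)))| = |{m3}| = 1.

1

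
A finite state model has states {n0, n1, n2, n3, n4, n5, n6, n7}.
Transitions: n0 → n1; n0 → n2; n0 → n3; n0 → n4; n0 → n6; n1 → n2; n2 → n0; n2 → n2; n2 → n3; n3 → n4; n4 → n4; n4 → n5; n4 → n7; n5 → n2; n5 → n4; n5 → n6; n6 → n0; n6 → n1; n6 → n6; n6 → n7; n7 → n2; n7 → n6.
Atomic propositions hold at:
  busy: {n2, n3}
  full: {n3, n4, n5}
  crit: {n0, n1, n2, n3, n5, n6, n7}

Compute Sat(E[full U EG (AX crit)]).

Sat(AX crit) = {s : every successor in {n0, n1, n2, n3, n5, n6, n7}} = {n1, n2, n6, n7}
EG (AX crit): greatest fixpoint, start Z0 = {n1, n2, n6, n7}, keep only states in Sat with some successor in Z. Already a fixed point.
Sat(EG (AX crit)) = {n1, n2, n6, n7}
E[full U EG (AX crit)]: least fixpoint, start Z0 = Sat(EG (AX crit)) = {n1, n2, n6, n7}, add states in Sat(full) with some successor in Z. Z1 = {n1, n2, n4, n5, n6, n7}; Z2 = {n1, n2, n3, n4, n5, n6, n7}; fixed.
Sat(E[full U EG (AX crit)]) = {n1, n2, n3, n4, n5, n6, n7}

{n1, n2, n3, n4, n5, n6, n7}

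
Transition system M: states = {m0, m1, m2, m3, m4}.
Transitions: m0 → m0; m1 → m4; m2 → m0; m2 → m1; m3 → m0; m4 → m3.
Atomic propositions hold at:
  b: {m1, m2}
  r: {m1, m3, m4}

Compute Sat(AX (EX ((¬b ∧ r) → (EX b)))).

Sat(¬b) = {m0, m3, m4}
Sat(¬b ∧ r) = {m3, m4}
Sat(EX b) = {s : some successor in {m1, m2}} = {m2}
Sat((¬b ∧ r) → (EX b)) = {m0, m1, m2}
Sat(EX ((¬b ∧ r) → (EX b))) = {s : some successor in {m0, m1, m2}} = {m0, m2, m3}
Sat(AX (EX ((¬b ∧ r) → (EX b)))) = {s : every successor in {m0, m2, m3}} = {m0, m3, m4}

{m0, m3, m4}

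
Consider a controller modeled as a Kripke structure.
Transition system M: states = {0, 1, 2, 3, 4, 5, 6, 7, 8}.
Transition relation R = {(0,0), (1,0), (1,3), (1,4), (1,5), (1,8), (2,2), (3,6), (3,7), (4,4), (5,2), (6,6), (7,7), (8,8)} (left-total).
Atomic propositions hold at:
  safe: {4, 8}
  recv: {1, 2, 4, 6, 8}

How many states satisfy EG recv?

EG recv: greatest fixpoint, start Z0 = {1, 2, 4, 6, 8}, keep only states in Sat with some successor in Z. Already a fixed point.
Sat(EG recv) = {1, 2, 4, 6, 8}
|Sat(EG recv)| = |{1, 2, 4, 6, 8}| = 5.

5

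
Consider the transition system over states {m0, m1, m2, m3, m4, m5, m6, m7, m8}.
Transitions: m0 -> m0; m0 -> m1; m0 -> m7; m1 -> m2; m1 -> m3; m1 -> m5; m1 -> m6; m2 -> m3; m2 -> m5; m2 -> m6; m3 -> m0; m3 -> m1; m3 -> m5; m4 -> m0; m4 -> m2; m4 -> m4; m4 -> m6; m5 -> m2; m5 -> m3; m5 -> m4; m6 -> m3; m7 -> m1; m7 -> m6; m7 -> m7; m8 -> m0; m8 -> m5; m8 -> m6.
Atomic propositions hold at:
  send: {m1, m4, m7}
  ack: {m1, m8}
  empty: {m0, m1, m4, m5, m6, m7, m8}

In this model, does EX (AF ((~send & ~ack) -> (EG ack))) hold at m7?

Yes

Sat(~send) = {m0, m2, m3, m5, m6, m8}
Sat(~ack) = {m0, m2, m3, m4, m5, m6, m7}
Sat(~send & ~ack) = {m0, m2, m3, m5, m6}
EG ack: greatest fixpoint, start Z0 = {m1, m8}, keep only states in Sat with some successor in Z. Z1 = ∅; fixed.
Sat(EG ack) = ∅
Sat((~send & ~ack) -> (EG ack)) = {m1, m4, m7, m8}
AF ((~send & ~ack) -> (EG ack)): least fixpoint, start Z0 = {m1, m4, m7, m8}, add states with every successor in Z. Already a fixed point.
Sat(AF ((~send & ~ack) -> (EG ack))) = {m1, m4, m7, m8}
Sat(EX (AF ((~send & ~ack) -> (EG ack)))) = {s : some successor in {m1, m4, m7, m8}} = {m0, m3, m4, m5, m7}
m7 ∈ Sat(EX (AF ((~send & ~ack) -> (EG ack)))) = {m0, m3, m4, m5, m7}, so the formula holds at m7.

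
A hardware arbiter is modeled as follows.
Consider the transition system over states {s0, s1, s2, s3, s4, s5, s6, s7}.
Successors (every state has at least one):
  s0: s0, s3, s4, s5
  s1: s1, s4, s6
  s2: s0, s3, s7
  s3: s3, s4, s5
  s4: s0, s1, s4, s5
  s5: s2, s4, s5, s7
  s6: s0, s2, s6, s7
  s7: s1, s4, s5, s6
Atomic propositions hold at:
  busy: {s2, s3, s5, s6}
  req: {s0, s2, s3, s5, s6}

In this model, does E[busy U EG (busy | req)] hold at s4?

No

Sat(busy | req) = {s0, s2, s3, s5, s6}
EG (busy | req): greatest fixpoint, start Z0 = {s0, s2, s3, s5, s6}, keep only states in Sat with some successor in Z. Already a fixed point.
Sat(EG (busy | req)) = {s0, s2, s3, s5, s6}
E[busy U EG (busy | req)]: least fixpoint, start Z0 = Sat(EG (busy | req)) = {s0, s2, s3, s5, s6}, add states in Sat(busy) with some successor in Z. Already a fixed point.
Sat(E[busy U EG (busy | req)]) = {s0, s2, s3, s5, s6}
s4 ∉ Sat(E[busy U EG (busy | req)]) = {s0, s2, s3, s5, s6}, so the formula does not hold at s4.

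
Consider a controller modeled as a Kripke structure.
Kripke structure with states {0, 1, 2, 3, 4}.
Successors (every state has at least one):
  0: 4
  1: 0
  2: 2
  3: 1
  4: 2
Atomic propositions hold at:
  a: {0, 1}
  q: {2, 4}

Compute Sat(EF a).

{0, 1, 3}

EF a: least fixpoint, start Z0 = {0, 1}, add states with some successor in Z. Z1 = {0, 1, 3}; fixed.
Sat(EF a) = {0, 1, 3}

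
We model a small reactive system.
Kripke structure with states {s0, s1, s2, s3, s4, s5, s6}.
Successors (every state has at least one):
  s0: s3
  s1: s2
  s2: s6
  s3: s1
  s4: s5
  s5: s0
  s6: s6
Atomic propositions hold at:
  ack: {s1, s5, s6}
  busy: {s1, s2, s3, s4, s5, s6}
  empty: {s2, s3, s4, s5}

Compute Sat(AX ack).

{s2, s3, s4, s6}

Sat(AX ack) = {s : every successor in {s1, s5, s6}} = {s2, s3, s4, s6}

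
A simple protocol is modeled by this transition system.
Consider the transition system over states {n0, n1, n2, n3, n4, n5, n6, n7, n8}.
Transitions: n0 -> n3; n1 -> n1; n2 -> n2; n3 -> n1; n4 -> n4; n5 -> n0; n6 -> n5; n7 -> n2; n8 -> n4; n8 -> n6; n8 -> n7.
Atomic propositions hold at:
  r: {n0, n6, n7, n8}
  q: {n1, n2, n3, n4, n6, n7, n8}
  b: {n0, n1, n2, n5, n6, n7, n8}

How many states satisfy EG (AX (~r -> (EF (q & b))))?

Sat(~r) = {n1, n2, n3, n4, n5}
Sat(q & b) = {n1, n2, n6, n7, n8}
EF (q & b): least fixpoint, start Z0 = {n1, n2, n6, n7, n8}, add states with some successor in Z. Z1 = {n1, n2, n3, n6, n7, n8}; Z2 = {n0, n1, n2, n3, n6, n7, n8}; Z3 = {n0, n1, n2, n3, n5, n6, n7, n8}; fixed.
Sat(EF (q & b)) = {n0, n1, n2, n3, n5, n6, n7, n8}
Sat(~r -> (EF (q & b))) = {n0, n1, n2, n3, n5, n6, n7, n8}
Sat(AX (~r -> (EF (q & b)))) = {s : every successor in {n0, n1, n2, n3, n5, n6, n7, n8}} = {n0, n1, n2, n3, n5, n6, n7}
EG (AX (~r -> (EF (q & b)))): greatest fixpoint, start Z0 = {n0, n1, n2, n3, n5, n6, n7}, keep only states in Sat with some successor in Z. Already a fixed point.
Sat(EG (AX (~r -> (EF (q & b))))) = {n0, n1, n2, n3, n5, n6, n7}
|Sat(EG (AX (~r -> (EF (q & b)))))| = |{n0, n1, n2, n3, n5, n6, n7}| = 7.

7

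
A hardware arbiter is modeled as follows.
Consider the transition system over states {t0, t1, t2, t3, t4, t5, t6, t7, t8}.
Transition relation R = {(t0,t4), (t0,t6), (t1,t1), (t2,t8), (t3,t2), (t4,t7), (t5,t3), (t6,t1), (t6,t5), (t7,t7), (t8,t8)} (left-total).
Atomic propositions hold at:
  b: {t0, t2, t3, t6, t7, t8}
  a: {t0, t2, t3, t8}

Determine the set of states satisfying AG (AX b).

{t2, t3, t4, t5, t7, t8}

Sat(AX b) = {s : every successor in {t0, t2, t3, t6, t7, t8}} = {t2, t3, t4, t5, t7, t8}
AG (AX b): greatest fixpoint, start Z0 = {t2, t3, t4, t5, t7, t8}, keep only states in Sat with every successor in Z. Already a fixed point.
Sat(AG (AX b)) = {t2, t3, t4, t5, t7, t8}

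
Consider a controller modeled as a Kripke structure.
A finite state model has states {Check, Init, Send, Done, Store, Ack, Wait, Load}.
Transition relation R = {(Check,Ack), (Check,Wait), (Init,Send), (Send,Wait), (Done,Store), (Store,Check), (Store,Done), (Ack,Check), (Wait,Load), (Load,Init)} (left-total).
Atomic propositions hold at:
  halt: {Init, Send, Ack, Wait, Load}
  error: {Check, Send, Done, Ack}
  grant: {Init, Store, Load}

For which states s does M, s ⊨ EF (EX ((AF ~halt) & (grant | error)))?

Sat(~halt) = {Check, Done, Store}
AF ~halt: least fixpoint, start Z0 = {Check, Done, Store}, add states with every successor in Z. Z1 = {Check, Done, Store, Ack}; fixed.
Sat(AF ~halt) = {Check, Done, Store, Ack}
Sat(grant | error) = {Check, Init, Send, Done, Store, Ack, Load}
Sat((AF ~halt) & (grant | error)) = {Check, Done, Store, Ack}
Sat(EX ((AF ~halt) & (grant | error))) = {s : some successor in {Check, Done, Store, Ack}} = {Check, Done, Store, Ack}
EF (EX ((AF ~halt) & (grant | error))): least fixpoint, start Z0 = {Check, Done, Store, Ack}, add states with some successor in Z. Already a fixed point.
Sat(EF (EX ((AF ~halt) & (grant | error)))) = {Check, Done, Store, Ack}

{Check, Done, Store, Ack}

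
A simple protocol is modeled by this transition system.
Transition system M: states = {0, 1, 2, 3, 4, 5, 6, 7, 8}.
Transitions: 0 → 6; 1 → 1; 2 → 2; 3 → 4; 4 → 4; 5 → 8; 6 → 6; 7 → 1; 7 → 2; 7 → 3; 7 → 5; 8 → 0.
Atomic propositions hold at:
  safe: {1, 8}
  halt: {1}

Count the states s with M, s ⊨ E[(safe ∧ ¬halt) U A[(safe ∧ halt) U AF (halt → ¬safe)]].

Sat(¬halt) = {0, 2, 3, 4, 5, 6, 7, 8}
Sat(safe ∧ ¬halt) = {8}
Sat(safe ∧ halt) = {1}
Sat(¬safe) = {0, 2, 3, 4, 5, 6, 7}
Sat(halt → ¬safe) = {0, 2, 3, 4, 5, 6, 7, 8}
AF (halt → ¬safe): least fixpoint, start Z0 = {0, 2, 3, 4, 5, 6, 7, 8}, add states with every successor in Z. Already a fixed point.
Sat(AF (halt → ¬safe)) = {0, 2, 3, 4, 5, 6, 7, 8}
A[(safe ∧ halt) U AF (halt → ¬safe)]: least fixpoint, start Z0 = Sat(AF (halt → ¬safe)) = {0, 2, 3, 4, 5, 6, 7, 8}, add states in Sat(safe ∧ halt) with every successor in Z. Already a fixed point.
Sat(A[(safe ∧ halt) U AF (halt → ¬safe)]) = {0, 2, 3, 4, 5, 6, 7, 8}
E[(safe ∧ ¬halt) U A[(safe ∧ halt) U AF (halt → ¬safe)]]: least fixpoint, start Z0 = Sat(A[(safe ∧ halt) U AF (halt → ¬safe)]) = {0, 2, 3, 4, 5, 6, 7, 8}, add states in Sat(safe ∧ ¬halt) with some successor in Z. Already a fixed point.
Sat(E[(safe ∧ ¬halt) U A[(safe ∧ halt) U AF (halt → ¬safe)]]) = {0, 2, 3, 4, 5, 6, 7, 8}
|Sat(E[(safe ∧ ¬halt) U A[(safe ∧ halt) U AF (halt → ¬safe)]])| = |{0, 2, 3, 4, 5, 6, 7, 8}| = 8.

8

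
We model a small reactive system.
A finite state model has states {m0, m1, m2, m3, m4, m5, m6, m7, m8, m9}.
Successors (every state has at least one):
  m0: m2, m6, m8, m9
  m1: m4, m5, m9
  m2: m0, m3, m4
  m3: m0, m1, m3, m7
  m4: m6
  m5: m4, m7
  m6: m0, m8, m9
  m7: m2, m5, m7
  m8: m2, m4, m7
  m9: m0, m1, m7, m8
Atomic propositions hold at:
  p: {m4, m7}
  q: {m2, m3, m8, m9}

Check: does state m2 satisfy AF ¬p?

Sat(¬p) = {m0, m1, m2, m3, m5, m6, m8, m9}
AF ¬p: least fixpoint, start Z0 = {m0, m1, m2, m3, m5, m6, m8, m9}, add states with every successor in Z. Z1 = {m0, m1, m2, m3, m4, m5, m6, m8, m9}; fixed.
Sat(AF ¬p) = {m0, m1, m2, m3, m4, m5, m6, m8, m9}
m2 ∈ Sat(AF ¬p) = {m0, m1, m2, m3, m4, m5, m6, m8, m9}, so the formula holds at m2.

Yes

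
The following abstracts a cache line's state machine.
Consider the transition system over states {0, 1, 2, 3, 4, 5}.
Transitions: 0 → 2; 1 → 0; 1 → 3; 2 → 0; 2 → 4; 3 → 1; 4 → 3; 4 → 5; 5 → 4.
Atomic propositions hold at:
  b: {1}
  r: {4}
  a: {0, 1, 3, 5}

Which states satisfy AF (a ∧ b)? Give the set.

Sat(a ∧ b) = {1}
AF (a ∧ b): least fixpoint, start Z0 = {1}, add states with every successor in Z. Z1 = {1, 3}; fixed.
Sat(AF (a ∧ b)) = {1, 3}

{1, 3}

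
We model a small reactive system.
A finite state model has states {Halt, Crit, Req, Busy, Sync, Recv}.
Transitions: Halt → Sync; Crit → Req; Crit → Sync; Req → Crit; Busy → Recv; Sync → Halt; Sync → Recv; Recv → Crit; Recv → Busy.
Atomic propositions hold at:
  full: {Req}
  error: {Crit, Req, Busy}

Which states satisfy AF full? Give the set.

AF full: least fixpoint, start Z0 = {Req}, add states with every successor in Z. Already a fixed point.
Sat(AF full) = {Req}

{Req}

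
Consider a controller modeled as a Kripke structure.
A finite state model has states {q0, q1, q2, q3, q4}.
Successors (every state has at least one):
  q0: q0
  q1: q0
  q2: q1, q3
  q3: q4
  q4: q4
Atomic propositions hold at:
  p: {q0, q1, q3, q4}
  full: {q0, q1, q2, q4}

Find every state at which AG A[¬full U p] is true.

Sat(¬full) = {q3}
A[¬full U p]: least fixpoint, start Z0 = Sat(p) = {q0, q1, q3, q4}, add states in Sat(¬full) with every successor in Z. Already a fixed point.
Sat(A[¬full U p]) = {q0, q1, q3, q4}
AG A[¬full U p]: greatest fixpoint, start Z0 = {q0, q1, q3, q4}, keep only states in Sat with every successor in Z. Already a fixed point.
Sat(AG A[¬full U p]) = {q0, q1, q3, q4}

{q0, q1, q3, q4}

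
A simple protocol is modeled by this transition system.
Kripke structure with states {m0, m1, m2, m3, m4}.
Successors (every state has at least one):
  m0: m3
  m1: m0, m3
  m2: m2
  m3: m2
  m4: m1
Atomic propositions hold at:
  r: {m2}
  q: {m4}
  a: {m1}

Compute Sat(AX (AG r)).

{m2, m3}

AG r: greatest fixpoint, start Z0 = {m2}, keep only states in Sat with every successor in Z. Already a fixed point.
Sat(AG r) = {m2}
Sat(AX (AG r)) = {s : every successor in {m2}} = {m2, m3}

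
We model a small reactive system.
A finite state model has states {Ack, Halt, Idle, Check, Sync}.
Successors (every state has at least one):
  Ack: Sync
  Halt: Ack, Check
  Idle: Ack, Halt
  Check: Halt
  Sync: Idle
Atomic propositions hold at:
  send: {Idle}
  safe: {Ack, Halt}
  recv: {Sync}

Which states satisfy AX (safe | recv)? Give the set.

{Ack, Idle, Check}

Sat(safe | recv) = {Ack, Halt, Sync}
Sat(AX (safe | recv)) = {s : every successor in {Ack, Halt, Sync}} = {Ack, Idle, Check}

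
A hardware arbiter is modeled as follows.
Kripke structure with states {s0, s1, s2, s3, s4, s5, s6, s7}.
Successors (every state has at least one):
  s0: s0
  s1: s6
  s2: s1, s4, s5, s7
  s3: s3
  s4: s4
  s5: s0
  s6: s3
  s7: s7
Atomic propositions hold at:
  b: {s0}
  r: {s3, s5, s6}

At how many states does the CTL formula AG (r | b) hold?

4

Sat(r | b) = {s0, s3, s5, s6}
AG (r | b): greatest fixpoint, start Z0 = {s0, s3, s5, s6}, keep only states in Sat with every successor in Z. Already a fixed point.
Sat(AG (r | b)) = {s0, s3, s5, s6}
|Sat(AG (r | b))| = |{s0, s3, s5, s6}| = 4.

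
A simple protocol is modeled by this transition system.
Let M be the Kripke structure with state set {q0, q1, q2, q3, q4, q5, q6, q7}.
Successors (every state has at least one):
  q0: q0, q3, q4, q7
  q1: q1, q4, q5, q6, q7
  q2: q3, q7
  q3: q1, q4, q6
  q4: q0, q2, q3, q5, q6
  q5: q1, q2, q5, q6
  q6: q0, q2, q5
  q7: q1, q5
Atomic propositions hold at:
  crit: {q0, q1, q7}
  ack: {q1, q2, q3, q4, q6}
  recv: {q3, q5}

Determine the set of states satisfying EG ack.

EG ack: greatest fixpoint, start Z0 = {q1, q2, q3, q4, q6}, keep only states in Sat with some successor in Z. Already a fixed point.
Sat(EG ack) = {q1, q2, q3, q4, q6}

{q1, q2, q3, q4, q6}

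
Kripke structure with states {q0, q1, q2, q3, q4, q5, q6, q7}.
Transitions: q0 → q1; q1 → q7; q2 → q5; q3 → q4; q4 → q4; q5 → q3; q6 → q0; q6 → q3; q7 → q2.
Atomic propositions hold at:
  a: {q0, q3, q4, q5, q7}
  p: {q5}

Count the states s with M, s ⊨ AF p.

5

AF p: least fixpoint, start Z0 = {q5}, add states with every successor in Z. Z1 = {q2, q5}; Z2 = {q2, q5, q7}; Z3 = {q1, q2, q5, q7}; Z4 = {q0, q1, q2, q5, q7}; fixed.
Sat(AF p) = {q0, q1, q2, q5, q7}
|Sat(AF p)| = |{q0, q1, q2, q5, q7}| = 5.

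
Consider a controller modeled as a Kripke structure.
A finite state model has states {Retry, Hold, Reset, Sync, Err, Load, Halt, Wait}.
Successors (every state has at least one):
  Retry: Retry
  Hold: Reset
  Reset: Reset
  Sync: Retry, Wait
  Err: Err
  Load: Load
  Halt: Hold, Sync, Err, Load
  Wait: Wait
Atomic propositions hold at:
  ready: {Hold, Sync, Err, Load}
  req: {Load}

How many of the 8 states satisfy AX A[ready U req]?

1

A[ready U req]: least fixpoint, start Z0 = Sat(req) = {Load}, add states in Sat(ready) with every successor in Z. Already a fixed point.
Sat(A[ready U req]) = {Load}
Sat(AX A[ready U req]) = {s : every successor in {Load}} = {Load}
|Sat(AX A[ready U req])| = |{Load}| = 1.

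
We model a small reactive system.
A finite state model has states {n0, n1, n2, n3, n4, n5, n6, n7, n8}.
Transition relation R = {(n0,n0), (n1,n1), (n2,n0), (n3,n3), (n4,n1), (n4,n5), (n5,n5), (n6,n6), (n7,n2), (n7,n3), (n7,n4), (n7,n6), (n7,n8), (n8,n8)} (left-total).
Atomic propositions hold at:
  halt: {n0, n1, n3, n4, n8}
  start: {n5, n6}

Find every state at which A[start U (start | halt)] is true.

{n0, n1, n3, n4, n5, n6, n8}

Sat(start | halt) = {n0, n1, n3, n4, n5, n6, n8}
A[start U (start | halt)]: least fixpoint, start Z0 = Sat((start | halt)) = {n0, n1, n3, n4, n5, n6, n8}, add states in Sat(start) with every successor in Z. Already a fixed point.
Sat(A[start U (start | halt)]) = {n0, n1, n3, n4, n5, n6, n8}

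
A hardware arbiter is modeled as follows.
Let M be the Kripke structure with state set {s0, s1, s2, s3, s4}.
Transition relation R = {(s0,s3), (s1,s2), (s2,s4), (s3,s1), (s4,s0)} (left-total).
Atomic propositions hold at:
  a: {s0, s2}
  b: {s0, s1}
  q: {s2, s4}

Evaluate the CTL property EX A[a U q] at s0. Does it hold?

A[a U q]: least fixpoint, start Z0 = Sat(q) = {s2, s4}, add states in Sat(a) with every successor in Z. Already a fixed point.
Sat(A[a U q]) = {s2, s4}
Sat(EX A[a U q]) = {s : some successor in {s2, s4}} = {s1, s2}
s0 ∉ Sat(EX A[a U q]) = {s1, s2}, so the formula does not hold at s0.

No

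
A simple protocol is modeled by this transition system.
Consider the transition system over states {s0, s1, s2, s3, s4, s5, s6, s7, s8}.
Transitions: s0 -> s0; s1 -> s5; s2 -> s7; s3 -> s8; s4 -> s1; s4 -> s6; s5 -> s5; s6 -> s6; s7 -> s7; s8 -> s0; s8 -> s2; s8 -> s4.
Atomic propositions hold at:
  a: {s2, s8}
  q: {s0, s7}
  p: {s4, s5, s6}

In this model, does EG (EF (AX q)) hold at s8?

Yes

Sat(AX q) = {s : every successor in {s0, s7}} = {s0, s2, s7}
EF (AX q): least fixpoint, start Z0 = {s0, s2, s7}, add states with some successor in Z. Z1 = {s0, s2, s7, s8}; Z2 = {s0, s2, s3, s7, s8}; fixed.
Sat(EF (AX q)) = {s0, s2, s3, s7, s8}
EG (EF (AX q)): greatest fixpoint, start Z0 = {s0, s2, s3, s7, s8}, keep only states in Sat with some successor in Z. Already a fixed point.
Sat(EG (EF (AX q))) = {s0, s2, s3, s7, s8}
s8 ∈ Sat(EG (EF (AX q))) = {s0, s2, s3, s7, s8}, so the formula holds at s8.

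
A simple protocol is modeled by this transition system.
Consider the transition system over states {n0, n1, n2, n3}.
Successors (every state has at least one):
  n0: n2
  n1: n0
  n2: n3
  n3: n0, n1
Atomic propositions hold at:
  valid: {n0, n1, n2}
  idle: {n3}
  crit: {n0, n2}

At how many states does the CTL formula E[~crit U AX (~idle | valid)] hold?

3

Sat(~crit) = {n1, n3}
Sat(~idle) = {n0, n1, n2}
Sat(~idle | valid) = {n0, n1, n2}
Sat(AX (~idle | valid)) = {s : every successor in {n0, n1, n2}} = {n0, n1, n3}
E[~crit U AX (~idle | valid)]: least fixpoint, start Z0 = Sat(AX (~idle | valid)) = {n0, n1, n3}, add states in Sat(~crit) with some successor in Z. Already a fixed point.
Sat(E[~crit U AX (~idle | valid)]) = {n0, n1, n3}
|Sat(E[~crit U AX (~idle | valid)])| = |{n0, n1, n3}| = 3.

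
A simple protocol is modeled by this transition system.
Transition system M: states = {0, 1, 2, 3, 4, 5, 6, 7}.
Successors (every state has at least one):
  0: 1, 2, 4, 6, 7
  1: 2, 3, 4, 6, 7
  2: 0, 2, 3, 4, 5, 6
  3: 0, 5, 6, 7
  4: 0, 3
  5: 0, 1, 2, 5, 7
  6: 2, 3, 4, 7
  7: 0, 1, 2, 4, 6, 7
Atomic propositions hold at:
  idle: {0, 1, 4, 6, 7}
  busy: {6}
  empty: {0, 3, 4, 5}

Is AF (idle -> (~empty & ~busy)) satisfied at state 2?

Sat(~empty) = {1, 2, 6, 7}
Sat(~busy) = {0, 1, 2, 3, 4, 5, 7}
Sat(~empty & ~busy) = {1, 2, 7}
Sat(idle -> (~empty & ~busy)) = {1, 2, 3, 5, 7}
AF (idle -> (~empty & ~busy)): least fixpoint, start Z0 = {1, 2, 3, 5, 7}, add states with every successor in Z. Already a fixed point.
Sat(AF (idle -> (~empty & ~busy))) = {1, 2, 3, 5, 7}
2 ∈ Sat(AF (idle -> (~empty & ~busy))) = {1, 2, 3, 5, 7}, so the formula holds at 2.

Yes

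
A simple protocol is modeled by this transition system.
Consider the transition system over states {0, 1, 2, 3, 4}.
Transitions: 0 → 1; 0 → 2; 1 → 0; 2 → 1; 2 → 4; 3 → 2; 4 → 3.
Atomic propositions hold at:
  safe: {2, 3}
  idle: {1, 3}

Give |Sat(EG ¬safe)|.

2

Sat(¬safe) = {0, 1, 4}
EG ¬safe: greatest fixpoint, start Z0 = {0, 1, 4}, keep only states in Sat with some successor in Z. Z1 = {0, 1}; fixed.
Sat(EG ¬safe) = {0, 1}
|Sat(EG ¬safe)| = |{0, 1}| = 2.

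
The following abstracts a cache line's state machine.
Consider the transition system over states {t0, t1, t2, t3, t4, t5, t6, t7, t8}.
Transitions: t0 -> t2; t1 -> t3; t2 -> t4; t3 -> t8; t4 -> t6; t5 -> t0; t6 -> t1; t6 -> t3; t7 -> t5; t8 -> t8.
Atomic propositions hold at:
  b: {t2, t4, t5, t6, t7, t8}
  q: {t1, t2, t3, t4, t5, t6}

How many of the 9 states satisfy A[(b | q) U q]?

7

Sat(b | q) = {t1, t2, t3, t4, t5, t6, t7, t8}
A[(b | q) U q]: least fixpoint, start Z0 = Sat(q) = {t1, t2, t3, t4, t5, t6}, add states in Sat(b | q) with every successor in Z. Z1 = {t1, t2, t3, t4, t5, t6, t7}; fixed.
Sat(A[(b | q) U q]) = {t1, t2, t3, t4, t5, t6, t7}
|Sat(A[(b | q) U q])| = |{t1, t2, t3, t4, t5, t6, t7}| = 7.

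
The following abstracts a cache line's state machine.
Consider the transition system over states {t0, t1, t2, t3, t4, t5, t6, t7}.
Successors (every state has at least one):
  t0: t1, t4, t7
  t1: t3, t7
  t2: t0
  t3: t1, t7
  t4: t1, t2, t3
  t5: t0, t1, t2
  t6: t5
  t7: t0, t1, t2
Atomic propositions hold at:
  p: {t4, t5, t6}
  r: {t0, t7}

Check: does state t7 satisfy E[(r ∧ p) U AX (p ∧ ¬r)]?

Sat(r ∧ p) = ∅
Sat(¬r) = {t1, t2, t3, t4, t5, t6}
Sat(p ∧ ¬r) = {t4, t5, t6}
Sat(AX (p ∧ ¬r)) = {s : every successor in {t4, t5, t6}} = {t6}
E[(r ∧ p) U AX (p ∧ ¬r)]: least fixpoint, start Z0 = Sat(AX (p ∧ ¬r)) = {t6}, add states in Sat(r ∧ p) with some successor in Z. Already a fixed point.
Sat(E[(r ∧ p) U AX (p ∧ ¬r)]) = {t6}
t7 ∉ Sat(E[(r ∧ p) U AX (p ∧ ¬r)]) = {t6}, so the formula does not hold at t7.

No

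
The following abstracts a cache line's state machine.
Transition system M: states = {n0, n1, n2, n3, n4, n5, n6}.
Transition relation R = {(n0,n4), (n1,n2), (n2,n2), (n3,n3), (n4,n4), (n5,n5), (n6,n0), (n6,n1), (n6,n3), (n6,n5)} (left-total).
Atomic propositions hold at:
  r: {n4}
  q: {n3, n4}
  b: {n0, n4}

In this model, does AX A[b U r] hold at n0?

A[b U r]: least fixpoint, start Z0 = Sat(r) = {n4}, add states in Sat(b) with every successor in Z. Z1 = {n0, n4}; fixed.
Sat(A[b U r]) = {n0, n4}
Sat(AX A[b U r]) = {s : every successor in {n0, n4}} = {n0, n4}
n0 ∈ Sat(AX A[b U r]) = {n0, n4}, so the formula holds at n0.

Yes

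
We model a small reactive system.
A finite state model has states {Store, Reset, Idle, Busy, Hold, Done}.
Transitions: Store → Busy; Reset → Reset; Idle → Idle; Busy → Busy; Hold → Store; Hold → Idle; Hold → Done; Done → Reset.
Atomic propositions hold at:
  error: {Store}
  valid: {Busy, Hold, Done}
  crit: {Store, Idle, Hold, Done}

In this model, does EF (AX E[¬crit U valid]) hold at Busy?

Sat(¬crit) = {Reset, Busy}
E[¬crit U valid]: least fixpoint, start Z0 = Sat(valid) = {Busy, Hold, Done}, add states in Sat(¬crit) with some successor in Z. Already a fixed point.
Sat(E[¬crit U valid]) = {Busy, Hold, Done}
Sat(AX E[¬crit U valid]) = {s : every successor in {Busy, Hold, Done}} = {Store, Busy}
EF (AX E[¬crit U valid]): least fixpoint, start Z0 = {Store, Busy}, add states with some successor in Z. Z1 = {Store, Busy, Hold}; fixed.
Sat(EF (AX E[¬crit U valid])) = {Store, Busy, Hold}
Busy ∈ Sat(EF (AX E[¬crit U valid])) = {Store, Busy, Hold}, so the formula holds at Busy.

Yes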